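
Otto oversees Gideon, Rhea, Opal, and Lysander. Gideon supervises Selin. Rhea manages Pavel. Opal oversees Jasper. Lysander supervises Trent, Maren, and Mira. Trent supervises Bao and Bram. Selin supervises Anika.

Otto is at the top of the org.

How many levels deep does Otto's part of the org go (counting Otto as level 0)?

3

The longest chain under Otto runs Otto → Lysander → Trent → Bram, which is 3 levels below Otto.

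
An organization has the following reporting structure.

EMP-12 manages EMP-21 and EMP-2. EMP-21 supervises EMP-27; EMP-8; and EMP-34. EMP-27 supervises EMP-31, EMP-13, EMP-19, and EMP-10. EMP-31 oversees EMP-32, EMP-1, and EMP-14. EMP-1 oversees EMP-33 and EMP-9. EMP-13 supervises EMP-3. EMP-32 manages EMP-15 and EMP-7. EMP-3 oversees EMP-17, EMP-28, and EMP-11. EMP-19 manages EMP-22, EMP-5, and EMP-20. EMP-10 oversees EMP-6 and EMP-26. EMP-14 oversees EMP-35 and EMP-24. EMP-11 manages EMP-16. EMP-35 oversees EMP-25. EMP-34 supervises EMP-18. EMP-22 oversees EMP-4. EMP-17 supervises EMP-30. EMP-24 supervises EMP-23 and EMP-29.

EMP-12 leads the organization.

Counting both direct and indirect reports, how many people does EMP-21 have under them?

EMP-21 directly manages EMP-27, EMP-34, EMP-8. Under EMP-27: EMP-10, EMP-26, EMP-6, EMP-19, EMP-20, EMP-5, EMP-22, EMP-4, EMP-13, EMP-3, EMP-17, EMP-30, EMP-11, EMP-16, EMP-28, EMP-31, EMP-14, EMP-24, EMP-29, EMP-23, EMP-35, EMP-25, EMP-32, EMP-7, EMP-15, EMP-1, EMP-33, EMP-9 (28). Under EMP-34: EMP-18 (1). EMP-8 has no reports. So EMP-21's organization is 3 direct reports plus everyone under them: 29 + 2 + 1 = 32.

32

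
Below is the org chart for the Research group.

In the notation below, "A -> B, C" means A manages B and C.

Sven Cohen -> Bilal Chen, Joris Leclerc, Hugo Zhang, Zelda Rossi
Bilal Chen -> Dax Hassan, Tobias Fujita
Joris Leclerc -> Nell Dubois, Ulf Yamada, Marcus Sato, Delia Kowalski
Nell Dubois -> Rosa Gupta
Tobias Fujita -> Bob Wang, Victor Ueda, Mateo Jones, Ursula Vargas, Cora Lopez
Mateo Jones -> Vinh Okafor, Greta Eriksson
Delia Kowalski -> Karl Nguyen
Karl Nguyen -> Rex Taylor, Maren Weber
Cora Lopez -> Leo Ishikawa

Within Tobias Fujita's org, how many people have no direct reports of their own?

The people in Tobias Fujita's organization with no one reporting to them are Leo Ishikawa, Ursula Vargas, Greta Eriksson, Vinh Okafor, Victor Ueda, Bob Wang. That is 6.

6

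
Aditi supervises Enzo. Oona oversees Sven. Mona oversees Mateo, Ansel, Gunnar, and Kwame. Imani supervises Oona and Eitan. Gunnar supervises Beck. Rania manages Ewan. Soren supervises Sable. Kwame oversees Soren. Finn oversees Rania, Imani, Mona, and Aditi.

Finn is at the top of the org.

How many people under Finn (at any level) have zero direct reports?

8

The people in Finn's organization with no one reporting to them are Enzo, Beck, Mateo, Ansel, Sable, Sven, Eitan, Ewan. That is 8.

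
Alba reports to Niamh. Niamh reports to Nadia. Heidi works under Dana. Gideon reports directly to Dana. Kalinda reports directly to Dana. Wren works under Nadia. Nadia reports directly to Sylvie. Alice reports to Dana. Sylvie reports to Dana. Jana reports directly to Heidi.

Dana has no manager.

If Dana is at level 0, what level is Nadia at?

2

Chain from Nadia up to Dana: Nadia → Sylvie → Dana. That is 2 steps up, so Nadia is 2 levels below Dana.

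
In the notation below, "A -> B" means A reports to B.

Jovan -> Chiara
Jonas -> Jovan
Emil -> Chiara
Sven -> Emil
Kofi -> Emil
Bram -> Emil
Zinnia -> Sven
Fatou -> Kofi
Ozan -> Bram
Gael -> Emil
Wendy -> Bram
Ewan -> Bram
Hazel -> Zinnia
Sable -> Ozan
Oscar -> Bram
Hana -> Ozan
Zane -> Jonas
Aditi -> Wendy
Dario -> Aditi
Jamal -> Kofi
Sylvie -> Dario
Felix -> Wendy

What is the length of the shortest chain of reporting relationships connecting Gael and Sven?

Gael is 1 level below Emil, and Sven is 1 level below Emil (their lowest common manager). The shortest path runs up from Gael to Emil and back down to Sven: 1 + 1 = 2 links.

2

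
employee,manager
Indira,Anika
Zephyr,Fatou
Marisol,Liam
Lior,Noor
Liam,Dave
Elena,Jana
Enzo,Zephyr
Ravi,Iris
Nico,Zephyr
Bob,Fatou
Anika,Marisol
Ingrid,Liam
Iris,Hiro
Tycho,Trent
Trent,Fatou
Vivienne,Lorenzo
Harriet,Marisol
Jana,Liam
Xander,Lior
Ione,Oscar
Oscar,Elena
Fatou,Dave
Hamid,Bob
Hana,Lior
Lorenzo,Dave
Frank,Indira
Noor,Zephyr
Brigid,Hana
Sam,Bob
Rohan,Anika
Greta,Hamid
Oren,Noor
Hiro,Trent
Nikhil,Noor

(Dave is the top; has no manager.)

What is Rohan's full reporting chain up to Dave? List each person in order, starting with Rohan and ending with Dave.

Rohan reports to Anika. Anika reports to Marisol. Marisol reports to Liam. Liam reports to Dave. Dave is at the top.

Rohan -> Anika -> Marisol -> Liam -> Dave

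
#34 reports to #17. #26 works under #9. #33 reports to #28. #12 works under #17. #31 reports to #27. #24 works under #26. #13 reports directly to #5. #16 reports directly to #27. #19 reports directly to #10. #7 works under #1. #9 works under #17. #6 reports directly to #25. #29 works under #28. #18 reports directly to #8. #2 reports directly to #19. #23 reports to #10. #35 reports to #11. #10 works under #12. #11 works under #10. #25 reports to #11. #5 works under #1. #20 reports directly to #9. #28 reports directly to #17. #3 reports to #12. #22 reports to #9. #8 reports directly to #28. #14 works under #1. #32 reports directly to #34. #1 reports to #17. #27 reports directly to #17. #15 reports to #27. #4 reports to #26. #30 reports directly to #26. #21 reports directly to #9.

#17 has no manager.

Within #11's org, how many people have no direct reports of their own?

2

The people in #11's organization with no one reporting to them are #6, #35. That is 2.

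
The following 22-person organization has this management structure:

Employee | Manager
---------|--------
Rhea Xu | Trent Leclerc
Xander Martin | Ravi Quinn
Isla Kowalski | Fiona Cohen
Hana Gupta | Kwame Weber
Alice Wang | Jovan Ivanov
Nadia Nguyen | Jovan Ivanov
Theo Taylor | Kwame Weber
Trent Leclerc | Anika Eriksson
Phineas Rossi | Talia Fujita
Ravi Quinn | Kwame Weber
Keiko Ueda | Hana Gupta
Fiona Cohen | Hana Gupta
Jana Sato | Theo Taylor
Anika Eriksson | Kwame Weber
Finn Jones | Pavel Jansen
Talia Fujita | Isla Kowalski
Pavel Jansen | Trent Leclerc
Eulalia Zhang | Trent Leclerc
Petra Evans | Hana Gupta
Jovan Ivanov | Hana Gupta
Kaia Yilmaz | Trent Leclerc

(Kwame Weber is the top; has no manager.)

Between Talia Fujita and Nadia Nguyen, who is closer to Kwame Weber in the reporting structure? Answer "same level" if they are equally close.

Talia Fujita is 4 levels below Kwame Weber; Nadia Nguyen is 3. Nadia Nguyen is higher.

Nadia Nguyen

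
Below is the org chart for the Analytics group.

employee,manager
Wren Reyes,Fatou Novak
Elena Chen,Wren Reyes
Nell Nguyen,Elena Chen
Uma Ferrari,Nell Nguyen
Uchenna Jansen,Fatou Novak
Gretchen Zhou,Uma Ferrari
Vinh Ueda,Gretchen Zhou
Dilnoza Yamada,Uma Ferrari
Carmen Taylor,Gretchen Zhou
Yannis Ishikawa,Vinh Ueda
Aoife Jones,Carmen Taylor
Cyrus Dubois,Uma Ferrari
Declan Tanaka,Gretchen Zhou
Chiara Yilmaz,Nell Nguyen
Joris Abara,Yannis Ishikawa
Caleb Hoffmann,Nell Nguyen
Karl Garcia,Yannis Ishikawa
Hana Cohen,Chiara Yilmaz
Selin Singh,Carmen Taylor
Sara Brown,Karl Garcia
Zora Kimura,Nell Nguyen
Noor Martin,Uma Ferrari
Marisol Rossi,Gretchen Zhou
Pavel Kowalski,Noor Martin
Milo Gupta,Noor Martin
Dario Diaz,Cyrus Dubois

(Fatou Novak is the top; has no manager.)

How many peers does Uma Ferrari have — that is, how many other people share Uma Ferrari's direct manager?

3

Uma Ferrari reports to Nell Nguyen. Nell Nguyen's other direct reports are Chiara Yilmaz, Caleb Hoffmann, Zora Kimura — 3 peers.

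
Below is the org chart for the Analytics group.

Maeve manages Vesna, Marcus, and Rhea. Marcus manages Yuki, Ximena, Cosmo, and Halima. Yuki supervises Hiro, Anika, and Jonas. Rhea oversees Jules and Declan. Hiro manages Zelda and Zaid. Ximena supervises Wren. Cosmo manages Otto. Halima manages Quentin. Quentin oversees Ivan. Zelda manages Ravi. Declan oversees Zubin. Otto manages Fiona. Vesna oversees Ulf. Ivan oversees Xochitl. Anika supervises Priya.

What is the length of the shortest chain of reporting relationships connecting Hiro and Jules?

Hiro is 3 levels below Maeve, and Jules is 2 levels below Maeve (their lowest common manager). The shortest path runs up from Hiro to Maeve and back down to Jules: 3 + 2 = 5 links.

5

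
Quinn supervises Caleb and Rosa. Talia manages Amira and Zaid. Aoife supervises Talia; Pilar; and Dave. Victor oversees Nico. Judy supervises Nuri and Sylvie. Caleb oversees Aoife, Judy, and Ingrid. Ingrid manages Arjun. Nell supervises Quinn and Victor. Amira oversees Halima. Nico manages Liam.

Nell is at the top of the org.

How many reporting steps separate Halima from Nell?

6

Chain from Halima up to Nell: Halima → Amira → Talia → Aoife → Caleb → Quinn → Nell. That is 6 steps up, so Halima is 6 levels below Nell.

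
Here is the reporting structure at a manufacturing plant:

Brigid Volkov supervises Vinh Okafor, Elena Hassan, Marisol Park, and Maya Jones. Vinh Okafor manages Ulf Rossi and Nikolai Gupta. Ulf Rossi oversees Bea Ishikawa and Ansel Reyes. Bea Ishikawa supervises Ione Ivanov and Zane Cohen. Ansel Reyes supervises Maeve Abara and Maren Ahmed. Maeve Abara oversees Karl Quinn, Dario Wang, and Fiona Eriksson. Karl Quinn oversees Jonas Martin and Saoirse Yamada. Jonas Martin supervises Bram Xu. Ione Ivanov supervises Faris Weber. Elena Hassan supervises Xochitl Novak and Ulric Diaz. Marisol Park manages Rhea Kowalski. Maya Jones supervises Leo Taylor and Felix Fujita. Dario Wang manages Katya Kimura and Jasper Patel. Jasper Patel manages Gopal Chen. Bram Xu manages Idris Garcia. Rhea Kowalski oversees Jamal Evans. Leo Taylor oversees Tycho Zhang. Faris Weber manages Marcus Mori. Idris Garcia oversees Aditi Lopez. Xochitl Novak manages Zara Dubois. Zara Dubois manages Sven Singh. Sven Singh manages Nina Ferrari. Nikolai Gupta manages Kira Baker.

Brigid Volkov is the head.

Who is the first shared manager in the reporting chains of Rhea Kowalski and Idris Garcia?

Brigid Volkov

Rhea Kowalski's chain of managers is Marisol Park, Brigid Volkov. Idris Garcia's chain of managers is Bram Xu, Jonas Martin, Karl Quinn, Maeve Abara, Ansel Reyes, Ulf Rossi, Vinh Okafor, Brigid Volkov. The first manager that appears in both chains is Brigid Volkov.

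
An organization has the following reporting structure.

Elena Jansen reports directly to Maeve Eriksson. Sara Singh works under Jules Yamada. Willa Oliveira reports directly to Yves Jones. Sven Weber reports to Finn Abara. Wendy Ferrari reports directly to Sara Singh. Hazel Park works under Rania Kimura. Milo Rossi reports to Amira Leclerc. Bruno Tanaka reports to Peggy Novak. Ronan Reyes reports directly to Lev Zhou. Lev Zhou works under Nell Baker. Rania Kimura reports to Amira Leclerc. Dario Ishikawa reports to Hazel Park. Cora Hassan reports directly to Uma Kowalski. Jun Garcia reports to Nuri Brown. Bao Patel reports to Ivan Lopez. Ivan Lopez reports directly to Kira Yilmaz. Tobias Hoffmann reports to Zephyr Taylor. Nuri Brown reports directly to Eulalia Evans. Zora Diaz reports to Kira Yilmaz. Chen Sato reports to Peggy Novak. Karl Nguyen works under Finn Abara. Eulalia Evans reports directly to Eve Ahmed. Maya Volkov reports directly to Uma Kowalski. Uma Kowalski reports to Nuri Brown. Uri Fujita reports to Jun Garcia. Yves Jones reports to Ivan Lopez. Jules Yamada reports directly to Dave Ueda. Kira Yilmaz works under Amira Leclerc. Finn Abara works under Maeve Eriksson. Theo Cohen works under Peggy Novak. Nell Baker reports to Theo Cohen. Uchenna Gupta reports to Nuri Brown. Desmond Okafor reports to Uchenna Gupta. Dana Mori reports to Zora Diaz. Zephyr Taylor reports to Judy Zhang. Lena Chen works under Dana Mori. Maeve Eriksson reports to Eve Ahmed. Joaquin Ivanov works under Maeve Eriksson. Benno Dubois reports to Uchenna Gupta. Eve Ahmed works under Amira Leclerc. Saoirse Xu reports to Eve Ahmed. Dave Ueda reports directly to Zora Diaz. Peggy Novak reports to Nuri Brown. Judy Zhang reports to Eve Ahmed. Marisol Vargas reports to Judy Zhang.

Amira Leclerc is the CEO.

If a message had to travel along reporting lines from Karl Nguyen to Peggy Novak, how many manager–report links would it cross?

6

Karl Nguyen is 3 levels below Eve Ahmed, and Peggy Novak is 3 levels below Eve Ahmed (their lowest common manager). The shortest path runs up from Karl Nguyen to Eve Ahmed and back down to Peggy Novak: 3 + 3 = 6 links.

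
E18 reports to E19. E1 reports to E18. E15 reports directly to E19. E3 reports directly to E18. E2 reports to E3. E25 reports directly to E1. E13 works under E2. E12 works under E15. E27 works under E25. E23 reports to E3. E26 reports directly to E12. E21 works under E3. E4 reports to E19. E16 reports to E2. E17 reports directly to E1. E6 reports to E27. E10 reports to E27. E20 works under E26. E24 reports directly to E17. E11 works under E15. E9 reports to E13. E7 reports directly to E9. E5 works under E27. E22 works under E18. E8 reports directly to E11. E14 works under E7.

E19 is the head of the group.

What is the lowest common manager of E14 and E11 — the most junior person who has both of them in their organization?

E19

E14's chain of managers is E7, E9, E13, E2, E3, E18, E19. E11's chain of managers is E15, E19. The first manager that appears in both chains is E19.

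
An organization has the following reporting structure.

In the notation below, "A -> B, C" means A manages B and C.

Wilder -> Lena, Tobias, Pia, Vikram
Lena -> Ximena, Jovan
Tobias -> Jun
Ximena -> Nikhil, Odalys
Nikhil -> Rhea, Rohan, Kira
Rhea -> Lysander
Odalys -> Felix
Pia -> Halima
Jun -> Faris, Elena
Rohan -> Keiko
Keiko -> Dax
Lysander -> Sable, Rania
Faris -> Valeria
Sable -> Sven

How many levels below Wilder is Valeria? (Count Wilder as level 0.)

4

Chain from Valeria up to Wilder: Valeria → Faris → Jun → Tobias → Wilder. That is 4 steps up, so Valeria is 4 levels below Wilder.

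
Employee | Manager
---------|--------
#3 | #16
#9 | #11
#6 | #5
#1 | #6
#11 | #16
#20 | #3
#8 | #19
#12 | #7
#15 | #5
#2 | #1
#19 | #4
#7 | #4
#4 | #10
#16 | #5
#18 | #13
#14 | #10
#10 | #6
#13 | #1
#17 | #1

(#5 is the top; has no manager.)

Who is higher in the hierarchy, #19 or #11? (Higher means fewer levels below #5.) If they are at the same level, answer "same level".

#11

#19 is 4 levels below #5; #11 is 2. #11 is higher.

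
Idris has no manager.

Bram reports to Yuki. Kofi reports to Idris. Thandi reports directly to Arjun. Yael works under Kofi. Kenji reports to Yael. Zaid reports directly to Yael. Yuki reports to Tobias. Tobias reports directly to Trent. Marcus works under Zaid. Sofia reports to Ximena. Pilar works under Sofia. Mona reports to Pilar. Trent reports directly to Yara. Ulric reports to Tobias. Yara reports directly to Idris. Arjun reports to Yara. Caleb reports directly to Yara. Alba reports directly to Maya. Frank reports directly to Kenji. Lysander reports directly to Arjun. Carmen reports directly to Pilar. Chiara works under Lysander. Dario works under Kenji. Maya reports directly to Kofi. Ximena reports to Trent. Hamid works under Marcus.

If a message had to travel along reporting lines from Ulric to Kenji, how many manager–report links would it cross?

7

Ulric is 4 levels below Idris, and Kenji is 3 levels below Idris (their lowest common manager). The shortest path runs up from Ulric to Idris and back down to Kenji: 4 + 3 = 7 links.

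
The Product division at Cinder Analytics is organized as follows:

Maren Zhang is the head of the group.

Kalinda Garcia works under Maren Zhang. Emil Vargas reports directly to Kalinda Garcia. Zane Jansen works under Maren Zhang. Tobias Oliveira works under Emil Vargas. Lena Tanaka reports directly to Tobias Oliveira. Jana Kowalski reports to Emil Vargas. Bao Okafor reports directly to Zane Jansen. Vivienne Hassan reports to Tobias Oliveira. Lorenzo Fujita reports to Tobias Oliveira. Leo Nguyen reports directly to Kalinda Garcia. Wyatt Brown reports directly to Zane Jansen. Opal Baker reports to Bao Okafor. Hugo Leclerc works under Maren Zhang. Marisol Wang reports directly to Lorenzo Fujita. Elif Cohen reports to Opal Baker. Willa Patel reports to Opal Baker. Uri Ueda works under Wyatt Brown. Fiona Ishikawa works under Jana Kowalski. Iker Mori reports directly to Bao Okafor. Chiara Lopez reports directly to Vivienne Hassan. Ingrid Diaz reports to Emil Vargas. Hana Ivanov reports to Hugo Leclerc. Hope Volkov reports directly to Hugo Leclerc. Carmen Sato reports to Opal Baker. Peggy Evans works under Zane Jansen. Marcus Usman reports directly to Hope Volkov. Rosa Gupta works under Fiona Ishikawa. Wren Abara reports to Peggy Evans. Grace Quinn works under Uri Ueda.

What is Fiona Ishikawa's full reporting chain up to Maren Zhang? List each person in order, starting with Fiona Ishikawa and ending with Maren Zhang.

Fiona Ishikawa -> Jana Kowalski -> Emil Vargas -> Kalinda Garcia -> Maren Zhang

Fiona Ishikawa reports to Jana Kowalski. Jana Kowalski reports to Emil Vargas. Emil Vargas reports to Kalinda Garcia. Kalinda Garcia reports to Maren Zhang. Maren Zhang is at the top.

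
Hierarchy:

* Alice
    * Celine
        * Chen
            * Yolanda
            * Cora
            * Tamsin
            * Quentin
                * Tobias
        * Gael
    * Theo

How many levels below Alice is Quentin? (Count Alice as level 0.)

3

Chain from Quentin up to Alice: Quentin → Chen → Celine → Alice. That is 3 steps up, so Quentin is 3 levels below Alice.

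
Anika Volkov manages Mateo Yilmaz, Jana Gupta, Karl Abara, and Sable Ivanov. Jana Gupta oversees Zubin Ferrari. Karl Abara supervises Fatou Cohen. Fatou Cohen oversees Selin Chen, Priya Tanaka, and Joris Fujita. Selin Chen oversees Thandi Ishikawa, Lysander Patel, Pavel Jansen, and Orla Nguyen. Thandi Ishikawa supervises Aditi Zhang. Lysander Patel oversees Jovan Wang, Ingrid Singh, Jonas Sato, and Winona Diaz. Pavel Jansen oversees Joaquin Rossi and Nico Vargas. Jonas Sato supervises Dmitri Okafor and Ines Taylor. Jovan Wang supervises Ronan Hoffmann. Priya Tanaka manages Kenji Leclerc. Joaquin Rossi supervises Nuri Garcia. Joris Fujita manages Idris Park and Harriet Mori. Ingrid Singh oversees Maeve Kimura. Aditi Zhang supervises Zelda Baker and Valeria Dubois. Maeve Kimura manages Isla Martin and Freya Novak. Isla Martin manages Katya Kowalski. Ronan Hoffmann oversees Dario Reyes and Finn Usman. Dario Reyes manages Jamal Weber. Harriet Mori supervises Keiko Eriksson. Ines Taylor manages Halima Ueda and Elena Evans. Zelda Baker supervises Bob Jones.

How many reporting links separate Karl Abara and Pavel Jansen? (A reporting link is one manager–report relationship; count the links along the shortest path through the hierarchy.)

3

Pavel Jansen is in Karl Abara's organization: the chain from Pavel Jansen up to Karl Abara is Pavel Jansen → Selin Chen → Fatou Cohen → Karl Abara, which is 3 links.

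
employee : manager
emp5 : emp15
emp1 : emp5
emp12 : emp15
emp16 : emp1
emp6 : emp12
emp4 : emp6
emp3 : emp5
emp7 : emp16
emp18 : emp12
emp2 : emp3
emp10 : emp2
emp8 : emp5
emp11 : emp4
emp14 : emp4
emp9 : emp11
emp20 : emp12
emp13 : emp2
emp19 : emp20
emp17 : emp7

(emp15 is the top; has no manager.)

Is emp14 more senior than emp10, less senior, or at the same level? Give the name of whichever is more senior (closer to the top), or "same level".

same level

Both emp14 and emp10 are 4 levels below emp15.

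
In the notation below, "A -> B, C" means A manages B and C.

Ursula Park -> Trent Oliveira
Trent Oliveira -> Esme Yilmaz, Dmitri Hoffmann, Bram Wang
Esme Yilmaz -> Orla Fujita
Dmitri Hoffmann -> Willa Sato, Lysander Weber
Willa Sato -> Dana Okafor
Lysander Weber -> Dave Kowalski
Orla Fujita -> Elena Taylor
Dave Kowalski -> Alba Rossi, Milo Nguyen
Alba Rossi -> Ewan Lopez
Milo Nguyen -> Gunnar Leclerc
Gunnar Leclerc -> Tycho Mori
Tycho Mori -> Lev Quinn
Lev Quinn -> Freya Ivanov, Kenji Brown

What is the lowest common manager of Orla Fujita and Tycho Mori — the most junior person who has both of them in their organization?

Trent Oliveira

Orla Fujita's chain of managers is Esme Yilmaz, Trent Oliveira, Ursula Park. Tycho Mori's chain of managers is Gunnar Leclerc, Milo Nguyen, Dave Kowalski, Lysander Weber, Dmitri Hoffmann, Trent Oliveira, Ursula Park. The first manager that appears in both chains is Trent Oliveira.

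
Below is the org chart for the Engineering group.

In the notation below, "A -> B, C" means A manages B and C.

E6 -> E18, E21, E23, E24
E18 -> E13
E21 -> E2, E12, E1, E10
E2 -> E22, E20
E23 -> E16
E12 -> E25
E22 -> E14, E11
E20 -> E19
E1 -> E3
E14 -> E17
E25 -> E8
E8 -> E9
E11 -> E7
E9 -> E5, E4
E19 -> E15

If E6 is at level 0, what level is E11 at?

4

Chain from E11 up to E6: E11 → E22 → E2 → E21 → E6. That is 4 steps up, so E11 is 4 levels below E6.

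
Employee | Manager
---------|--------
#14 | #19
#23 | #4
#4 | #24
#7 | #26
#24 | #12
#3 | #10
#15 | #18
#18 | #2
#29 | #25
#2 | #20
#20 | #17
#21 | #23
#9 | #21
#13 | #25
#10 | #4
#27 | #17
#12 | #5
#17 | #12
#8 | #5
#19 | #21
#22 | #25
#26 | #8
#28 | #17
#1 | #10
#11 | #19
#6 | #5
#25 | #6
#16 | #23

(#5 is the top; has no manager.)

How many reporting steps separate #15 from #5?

Chain from #15 up to #5: #15 → #18 → #2 → #20 → #17 → #12 → #5. That is 6 steps up, so #15 is 6 levels below #5.

6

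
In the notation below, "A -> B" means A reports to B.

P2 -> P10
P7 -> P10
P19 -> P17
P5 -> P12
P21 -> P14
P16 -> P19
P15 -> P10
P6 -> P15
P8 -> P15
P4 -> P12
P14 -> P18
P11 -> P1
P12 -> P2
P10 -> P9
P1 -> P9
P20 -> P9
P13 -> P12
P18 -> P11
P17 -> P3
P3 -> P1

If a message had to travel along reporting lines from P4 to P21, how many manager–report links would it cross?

P4 is 4 levels below P9, and P21 is 5 levels below P9 (their lowest common manager). The shortest path runs up from P4 to P9 and back down to P21: 4 + 5 = 9 links.

9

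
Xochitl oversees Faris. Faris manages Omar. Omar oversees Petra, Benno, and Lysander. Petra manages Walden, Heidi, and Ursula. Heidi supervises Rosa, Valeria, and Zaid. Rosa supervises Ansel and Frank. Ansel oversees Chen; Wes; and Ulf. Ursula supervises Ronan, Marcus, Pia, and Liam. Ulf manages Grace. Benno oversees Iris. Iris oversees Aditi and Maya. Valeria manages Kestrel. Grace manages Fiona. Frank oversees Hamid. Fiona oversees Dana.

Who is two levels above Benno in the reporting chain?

Faris

Benno reports to Omar, and Omar reports to Faris. So Benno's skip-level manager is Faris.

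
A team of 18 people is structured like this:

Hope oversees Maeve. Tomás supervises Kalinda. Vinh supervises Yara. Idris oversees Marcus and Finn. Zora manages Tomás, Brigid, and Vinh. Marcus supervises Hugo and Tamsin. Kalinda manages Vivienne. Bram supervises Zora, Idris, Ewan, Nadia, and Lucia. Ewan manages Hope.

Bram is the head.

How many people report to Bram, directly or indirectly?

Bram directly manages Zora, Idris, Ewan, Nadia, Lucia. Under Zora: Vinh, Yara, Brigid, Tomás, Kalinda, Vivienne (6). Under Idris: Finn, Marcus, Tamsin, Hugo (4). Under Ewan: Hope, Maeve (2). Nadia has no reports. Lucia has no reports. So Bram's organization is 5 direct reports plus everyone under them: 7 + 5 + 3 + 1 + 1 = 17.

17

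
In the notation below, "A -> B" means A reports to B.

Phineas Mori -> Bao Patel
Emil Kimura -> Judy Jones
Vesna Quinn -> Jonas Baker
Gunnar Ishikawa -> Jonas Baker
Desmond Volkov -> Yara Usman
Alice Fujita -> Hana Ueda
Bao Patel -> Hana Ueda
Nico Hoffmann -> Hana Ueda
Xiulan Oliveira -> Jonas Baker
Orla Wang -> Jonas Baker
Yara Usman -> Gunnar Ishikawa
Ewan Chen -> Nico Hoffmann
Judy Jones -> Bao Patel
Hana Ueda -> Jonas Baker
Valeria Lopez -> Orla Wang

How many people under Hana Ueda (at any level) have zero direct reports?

4

The people in Hana Ueda's organization with no one reporting to them are Alice Fujita, Phineas Mori, Emil Kimura, Ewan Chen. That is 4.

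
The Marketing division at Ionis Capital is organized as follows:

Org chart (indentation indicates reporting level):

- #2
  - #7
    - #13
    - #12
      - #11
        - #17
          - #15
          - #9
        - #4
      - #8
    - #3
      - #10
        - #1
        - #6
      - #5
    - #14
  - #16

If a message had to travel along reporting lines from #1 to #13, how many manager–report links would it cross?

4

#1 is 3 levels below #7, and #13 is 1 level below #7 (their lowest common manager). The shortest path runs up from #1 to #7 and back down to #13: 3 + 1 = 4 links.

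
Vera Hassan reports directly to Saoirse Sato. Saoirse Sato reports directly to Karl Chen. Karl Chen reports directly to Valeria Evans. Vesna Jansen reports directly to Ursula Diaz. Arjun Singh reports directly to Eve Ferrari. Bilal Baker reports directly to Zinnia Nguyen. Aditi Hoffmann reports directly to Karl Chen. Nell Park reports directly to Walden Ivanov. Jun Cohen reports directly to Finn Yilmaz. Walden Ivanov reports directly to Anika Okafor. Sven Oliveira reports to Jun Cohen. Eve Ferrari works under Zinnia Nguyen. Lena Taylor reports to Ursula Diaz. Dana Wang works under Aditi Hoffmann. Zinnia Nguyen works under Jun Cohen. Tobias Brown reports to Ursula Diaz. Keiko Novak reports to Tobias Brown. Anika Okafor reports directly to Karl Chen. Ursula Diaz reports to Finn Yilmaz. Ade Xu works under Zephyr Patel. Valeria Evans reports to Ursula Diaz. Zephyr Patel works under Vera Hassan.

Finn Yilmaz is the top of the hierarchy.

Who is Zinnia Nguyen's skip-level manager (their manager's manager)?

Zinnia Nguyen reports to Jun Cohen, and Jun Cohen reports to Finn Yilmaz. So Zinnia Nguyen's skip-level manager is Finn Yilmaz.

Finn Yilmaz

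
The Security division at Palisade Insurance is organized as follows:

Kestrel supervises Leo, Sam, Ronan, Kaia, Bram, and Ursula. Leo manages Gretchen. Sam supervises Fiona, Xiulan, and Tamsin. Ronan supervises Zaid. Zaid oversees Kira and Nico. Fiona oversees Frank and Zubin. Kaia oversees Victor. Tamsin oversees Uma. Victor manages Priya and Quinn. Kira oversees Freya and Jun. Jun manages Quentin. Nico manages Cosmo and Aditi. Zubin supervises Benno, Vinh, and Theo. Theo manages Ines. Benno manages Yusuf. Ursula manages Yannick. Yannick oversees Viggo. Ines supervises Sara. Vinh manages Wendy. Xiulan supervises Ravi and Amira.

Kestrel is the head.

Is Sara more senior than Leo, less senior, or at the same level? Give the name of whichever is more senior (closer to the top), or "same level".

Leo

Sara is 6 levels below Kestrel; Leo is 1. Leo is higher.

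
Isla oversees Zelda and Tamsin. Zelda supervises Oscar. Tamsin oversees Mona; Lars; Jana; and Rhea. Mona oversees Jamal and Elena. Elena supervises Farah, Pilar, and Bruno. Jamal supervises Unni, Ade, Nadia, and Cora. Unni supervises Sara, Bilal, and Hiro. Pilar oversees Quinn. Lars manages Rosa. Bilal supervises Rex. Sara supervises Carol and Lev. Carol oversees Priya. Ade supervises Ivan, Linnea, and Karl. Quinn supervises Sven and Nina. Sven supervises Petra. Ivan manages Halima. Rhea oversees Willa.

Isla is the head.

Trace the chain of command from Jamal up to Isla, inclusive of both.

Jamal -> Mona -> Tamsin -> Isla

Jamal reports to Mona. Mona reports to Tamsin. Tamsin reports to Isla. Isla is at the top.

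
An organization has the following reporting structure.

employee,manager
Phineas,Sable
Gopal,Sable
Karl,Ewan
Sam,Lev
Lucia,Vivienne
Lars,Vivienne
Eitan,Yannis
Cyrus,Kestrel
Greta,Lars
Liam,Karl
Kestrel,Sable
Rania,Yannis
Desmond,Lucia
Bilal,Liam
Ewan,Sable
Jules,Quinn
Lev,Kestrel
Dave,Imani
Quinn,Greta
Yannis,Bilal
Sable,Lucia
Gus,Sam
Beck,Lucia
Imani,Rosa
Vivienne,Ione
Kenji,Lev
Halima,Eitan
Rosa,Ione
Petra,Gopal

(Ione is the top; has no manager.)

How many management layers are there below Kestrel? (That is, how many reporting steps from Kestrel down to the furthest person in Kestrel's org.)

The longest chain under Kestrel runs Kestrel → Lev → Sam → Gus, which is 3 levels below Kestrel.

3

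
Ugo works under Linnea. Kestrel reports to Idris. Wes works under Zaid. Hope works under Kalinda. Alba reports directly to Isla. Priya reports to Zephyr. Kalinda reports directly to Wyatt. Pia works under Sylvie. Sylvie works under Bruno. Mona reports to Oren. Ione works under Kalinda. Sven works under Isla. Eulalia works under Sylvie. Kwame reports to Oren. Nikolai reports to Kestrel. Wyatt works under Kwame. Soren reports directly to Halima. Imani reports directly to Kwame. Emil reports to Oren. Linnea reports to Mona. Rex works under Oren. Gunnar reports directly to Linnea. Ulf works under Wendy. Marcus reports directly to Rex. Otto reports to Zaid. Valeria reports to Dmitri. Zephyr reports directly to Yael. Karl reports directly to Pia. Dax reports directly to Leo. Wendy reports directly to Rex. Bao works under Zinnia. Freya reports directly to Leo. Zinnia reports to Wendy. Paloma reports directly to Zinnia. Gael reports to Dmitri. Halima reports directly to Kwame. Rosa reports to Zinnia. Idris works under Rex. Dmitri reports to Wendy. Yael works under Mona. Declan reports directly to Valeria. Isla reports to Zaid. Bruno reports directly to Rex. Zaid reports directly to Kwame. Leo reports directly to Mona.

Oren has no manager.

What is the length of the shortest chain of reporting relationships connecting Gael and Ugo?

7

Gael is 4 levels below Oren, and Ugo is 3 levels below Oren (their lowest common manager). The shortest path runs up from Gael to Oren and back down to Ugo: 4 + 3 = 7 links.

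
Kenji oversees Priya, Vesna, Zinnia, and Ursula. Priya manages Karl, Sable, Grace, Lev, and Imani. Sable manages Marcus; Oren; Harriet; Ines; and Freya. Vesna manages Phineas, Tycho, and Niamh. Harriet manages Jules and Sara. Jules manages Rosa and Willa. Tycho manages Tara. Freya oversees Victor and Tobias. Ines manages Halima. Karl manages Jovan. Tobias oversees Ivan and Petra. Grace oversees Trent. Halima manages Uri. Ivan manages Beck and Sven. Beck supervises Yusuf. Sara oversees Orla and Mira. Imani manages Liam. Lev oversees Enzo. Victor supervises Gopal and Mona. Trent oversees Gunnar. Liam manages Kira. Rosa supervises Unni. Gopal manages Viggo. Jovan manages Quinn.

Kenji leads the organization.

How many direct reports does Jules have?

2

Jules directly manages Rosa, Willa. That is 2 direct reports.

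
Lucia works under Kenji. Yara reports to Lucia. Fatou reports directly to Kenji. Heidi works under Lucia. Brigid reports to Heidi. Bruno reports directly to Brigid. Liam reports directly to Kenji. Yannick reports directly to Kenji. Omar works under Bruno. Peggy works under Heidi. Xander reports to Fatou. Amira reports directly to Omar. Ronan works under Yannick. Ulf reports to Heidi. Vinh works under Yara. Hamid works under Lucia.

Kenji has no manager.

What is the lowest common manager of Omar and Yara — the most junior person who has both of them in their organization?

Omar's chain of managers is Bruno, Brigid, Heidi, Lucia, Kenji. Yara's chain of managers is Lucia, Kenji. The first manager that appears in both chains is Lucia.

Lucia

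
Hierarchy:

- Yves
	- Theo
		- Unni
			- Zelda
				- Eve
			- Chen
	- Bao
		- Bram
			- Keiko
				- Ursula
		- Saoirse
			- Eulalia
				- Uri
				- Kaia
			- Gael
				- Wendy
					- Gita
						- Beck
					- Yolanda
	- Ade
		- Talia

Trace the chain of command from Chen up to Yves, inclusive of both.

Chen reports to Unni. Unni reports to Theo. Theo reports to Yves. Yves is at the top.

Chen -> Unni -> Theo -> Yves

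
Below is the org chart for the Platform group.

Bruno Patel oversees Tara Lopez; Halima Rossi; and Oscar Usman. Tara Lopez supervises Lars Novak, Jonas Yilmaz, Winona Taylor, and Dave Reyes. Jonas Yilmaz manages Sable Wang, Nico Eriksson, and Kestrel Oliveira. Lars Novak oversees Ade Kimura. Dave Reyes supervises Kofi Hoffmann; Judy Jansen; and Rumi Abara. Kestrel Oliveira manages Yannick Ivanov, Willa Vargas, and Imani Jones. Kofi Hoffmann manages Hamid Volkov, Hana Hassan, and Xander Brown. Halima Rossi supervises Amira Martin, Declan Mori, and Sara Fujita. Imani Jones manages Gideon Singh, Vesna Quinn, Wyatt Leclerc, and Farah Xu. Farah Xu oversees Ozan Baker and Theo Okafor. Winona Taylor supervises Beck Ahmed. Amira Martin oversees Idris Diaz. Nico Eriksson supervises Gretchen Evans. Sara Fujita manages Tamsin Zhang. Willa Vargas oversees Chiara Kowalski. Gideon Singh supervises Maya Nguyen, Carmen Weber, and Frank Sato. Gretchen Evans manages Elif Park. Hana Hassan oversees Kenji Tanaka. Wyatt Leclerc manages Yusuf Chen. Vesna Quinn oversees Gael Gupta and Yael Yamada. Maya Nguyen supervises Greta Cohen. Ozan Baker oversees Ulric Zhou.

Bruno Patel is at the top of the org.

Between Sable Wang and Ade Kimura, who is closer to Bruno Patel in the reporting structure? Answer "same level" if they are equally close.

same level

Both Sable Wang and Ade Kimura are 3 levels below Bruno Patel.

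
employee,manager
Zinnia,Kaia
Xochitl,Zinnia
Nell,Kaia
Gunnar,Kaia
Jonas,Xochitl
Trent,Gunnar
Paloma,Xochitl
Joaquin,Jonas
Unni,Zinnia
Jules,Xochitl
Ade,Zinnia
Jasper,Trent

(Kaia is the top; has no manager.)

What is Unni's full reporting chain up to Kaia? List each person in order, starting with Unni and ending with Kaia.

Unni reports to Zinnia. Zinnia reports to Kaia. Kaia is at the top.

Unni -> Zinnia -> Kaia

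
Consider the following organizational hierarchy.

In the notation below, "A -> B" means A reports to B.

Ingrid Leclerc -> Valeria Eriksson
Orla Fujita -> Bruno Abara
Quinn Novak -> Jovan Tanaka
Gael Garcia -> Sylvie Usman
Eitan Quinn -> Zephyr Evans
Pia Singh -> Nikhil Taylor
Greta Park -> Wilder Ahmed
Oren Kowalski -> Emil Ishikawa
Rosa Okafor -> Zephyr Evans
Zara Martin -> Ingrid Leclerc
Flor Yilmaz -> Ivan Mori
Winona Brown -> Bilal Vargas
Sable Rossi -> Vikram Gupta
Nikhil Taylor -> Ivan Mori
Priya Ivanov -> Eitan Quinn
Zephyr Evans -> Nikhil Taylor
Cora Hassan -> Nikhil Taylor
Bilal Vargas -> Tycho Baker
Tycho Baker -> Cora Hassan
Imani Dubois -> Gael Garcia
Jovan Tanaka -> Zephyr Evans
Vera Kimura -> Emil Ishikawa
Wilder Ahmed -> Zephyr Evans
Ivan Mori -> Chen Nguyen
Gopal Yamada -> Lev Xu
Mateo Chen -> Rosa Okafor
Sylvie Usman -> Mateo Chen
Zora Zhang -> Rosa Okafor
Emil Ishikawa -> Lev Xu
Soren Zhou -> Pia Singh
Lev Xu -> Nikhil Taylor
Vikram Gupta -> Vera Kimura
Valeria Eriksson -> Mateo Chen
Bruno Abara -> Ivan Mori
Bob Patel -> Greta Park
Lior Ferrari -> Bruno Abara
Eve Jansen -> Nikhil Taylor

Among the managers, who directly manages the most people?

Direct-report counts: Chen Nguyen has 1; Ivan Mori has 3; Bruno Abara has 2; Nikhil Taylor has 5; Zephyr Evans has 4; Rosa Okafor has 2; Mateo Chen has 2; Sylvie Usman has 1; Gael Garcia has 1; Valeria Eriksson has 1; Ingrid Leclerc has 1; Eitan Quinn has 1; Jovan Tanaka has 1; Wilder Ahmed has 1; Greta Park has 1; Lev Xu has 2; Emil Ishikawa has 2; Vera Kimura has 1; Vikram Gupta has 1; Pia Singh has 1; Cora Hassan has 1; Tycho Baker has 1; Bilal Vargas has 1. The largest is 5, held by Nikhil Taylor.

Nikhil Taylor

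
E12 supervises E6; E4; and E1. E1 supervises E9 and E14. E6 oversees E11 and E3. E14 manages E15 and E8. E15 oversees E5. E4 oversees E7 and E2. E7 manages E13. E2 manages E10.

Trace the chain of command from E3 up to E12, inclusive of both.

E3 -> E6 -> E12

E3 reports to E6. E6 reports to E12. E12 is at the top.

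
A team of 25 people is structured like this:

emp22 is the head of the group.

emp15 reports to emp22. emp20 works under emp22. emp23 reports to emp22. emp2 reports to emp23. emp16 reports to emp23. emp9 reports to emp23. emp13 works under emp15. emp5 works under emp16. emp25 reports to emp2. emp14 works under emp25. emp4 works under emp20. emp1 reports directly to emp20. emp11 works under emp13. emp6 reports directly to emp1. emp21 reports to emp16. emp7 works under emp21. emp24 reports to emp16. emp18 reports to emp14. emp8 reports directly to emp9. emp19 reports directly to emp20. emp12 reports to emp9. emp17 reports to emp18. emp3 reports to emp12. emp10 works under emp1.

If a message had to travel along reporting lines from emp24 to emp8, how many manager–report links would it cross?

4

emp24 is 2 levels below emp23, and emp8 is 2 levels below emp23 (their lowest common manager). The shortest path runs up from emp24 to emp23 and back down to emp8: 2 + 2 = 4 links.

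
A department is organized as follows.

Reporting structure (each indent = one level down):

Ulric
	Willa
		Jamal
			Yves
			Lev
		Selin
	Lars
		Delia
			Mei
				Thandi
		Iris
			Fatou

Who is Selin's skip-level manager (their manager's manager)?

Selin reports to Willa, and Willa reports to Ulric. So Selin's skip-level manager is Ulric.

Ulric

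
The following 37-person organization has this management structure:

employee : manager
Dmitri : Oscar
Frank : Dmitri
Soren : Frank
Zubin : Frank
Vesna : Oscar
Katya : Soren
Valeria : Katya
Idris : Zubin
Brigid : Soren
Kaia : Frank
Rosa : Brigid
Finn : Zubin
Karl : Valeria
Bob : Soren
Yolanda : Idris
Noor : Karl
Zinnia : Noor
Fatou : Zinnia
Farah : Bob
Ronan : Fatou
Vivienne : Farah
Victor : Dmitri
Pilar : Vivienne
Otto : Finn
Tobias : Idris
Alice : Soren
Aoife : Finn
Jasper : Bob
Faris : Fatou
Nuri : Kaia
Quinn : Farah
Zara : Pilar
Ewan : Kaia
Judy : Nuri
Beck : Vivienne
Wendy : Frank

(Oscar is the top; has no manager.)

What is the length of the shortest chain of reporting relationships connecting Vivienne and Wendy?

Vivienne is 4 levels below Frank, and Wendy is 1 level below Frank (their lowest common manager). The shortest path runs up from Vivienne to Frank and back down to Wendy: 4 + 1 = 5 links.

5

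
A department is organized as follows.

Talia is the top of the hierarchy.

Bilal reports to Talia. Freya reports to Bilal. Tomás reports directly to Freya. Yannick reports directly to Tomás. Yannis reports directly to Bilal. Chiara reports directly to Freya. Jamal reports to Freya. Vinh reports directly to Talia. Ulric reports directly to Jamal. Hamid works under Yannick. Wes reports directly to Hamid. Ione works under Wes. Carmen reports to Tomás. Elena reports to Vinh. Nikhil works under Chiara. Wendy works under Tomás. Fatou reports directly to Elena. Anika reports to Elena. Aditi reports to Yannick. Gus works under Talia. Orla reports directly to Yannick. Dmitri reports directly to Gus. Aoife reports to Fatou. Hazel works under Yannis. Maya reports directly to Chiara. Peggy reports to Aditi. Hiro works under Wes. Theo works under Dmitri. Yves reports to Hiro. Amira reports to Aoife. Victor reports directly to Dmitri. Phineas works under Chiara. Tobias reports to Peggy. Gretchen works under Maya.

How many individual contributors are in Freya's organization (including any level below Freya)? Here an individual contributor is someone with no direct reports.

10

The people in Freya's organization with no one reporting to them are Ulric, Phineas, Gretchen, Nikhil, Wendy, Carmen, Orla, Tobias, Yves, Ione. That is 10.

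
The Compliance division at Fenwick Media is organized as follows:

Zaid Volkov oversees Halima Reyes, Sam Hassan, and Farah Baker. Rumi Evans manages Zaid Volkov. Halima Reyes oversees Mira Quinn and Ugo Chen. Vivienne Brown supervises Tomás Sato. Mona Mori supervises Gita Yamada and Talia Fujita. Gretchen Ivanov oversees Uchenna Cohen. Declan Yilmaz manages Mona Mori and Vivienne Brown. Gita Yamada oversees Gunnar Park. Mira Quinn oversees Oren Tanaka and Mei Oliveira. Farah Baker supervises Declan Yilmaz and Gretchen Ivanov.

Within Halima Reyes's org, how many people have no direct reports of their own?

3

The people in Halima Reyes's organization with no one reporting to them are Ugo Chen, Oren Tanaka, Mei Oliveira. That is 3.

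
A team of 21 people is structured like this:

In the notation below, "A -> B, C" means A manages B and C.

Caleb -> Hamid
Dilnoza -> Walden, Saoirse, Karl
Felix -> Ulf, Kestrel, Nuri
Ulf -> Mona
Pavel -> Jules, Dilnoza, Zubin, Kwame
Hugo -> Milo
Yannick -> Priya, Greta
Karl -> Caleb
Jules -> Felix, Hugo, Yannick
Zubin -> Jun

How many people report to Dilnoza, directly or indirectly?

Dilnoza directly manages Walden, Saoirse, Karl. Walden has no reports. Saoirse has no reports. Under Karl: Caleb, Hamid (2). So Dilnoza's organization is 3 direct reports plus everyone under them: 1 + 1 + 3 = 5.

5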